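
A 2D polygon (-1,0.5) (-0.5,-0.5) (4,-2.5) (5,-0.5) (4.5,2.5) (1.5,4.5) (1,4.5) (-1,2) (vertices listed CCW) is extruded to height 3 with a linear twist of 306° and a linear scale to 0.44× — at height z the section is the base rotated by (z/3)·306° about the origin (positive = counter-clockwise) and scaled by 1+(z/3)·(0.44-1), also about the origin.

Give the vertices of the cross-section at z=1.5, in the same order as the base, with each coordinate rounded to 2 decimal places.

t = z/height = 1.5/3 = 0.5
s = 1 + (scale-1)·z/height = 1 + (0.44-1)·1.5/3 = 0.720000
θ = twist·z/height = 306°·1.5/3 = 153.0000° = 2.670354 rad
cos θ = -0.891007, sin θ = 0.453990 (intermediates below are computed at full precision and shown rounded to 5 d.p.)
v1: (-1,0.5) → rotate → (0.66401,-0.89949) → ×s → (0.47809,-0.64764) → (0.48,-0.65)
v2: (-0.5,-0.5) → rotate → (0.67250,0.21851) → ×s → (0.48420,0.15733) → (0.48,0.16)
v3: (4,-2.5) → rotate → (-2.42905,4.04348) → ×s → (-1.74892,2.91130) → (-1.75,2.91)
v4: (5,-0.5) → rotate → (-4.22804,2.71546) → ×s → (-3.04419,1.95513) → (-3.04,1.96)
v5: (4.5,2.5) → rotate → (-5.14451,-0.18456) → ×s → (-3.70404,-0.13288) → (-3.70,-0.13)
v6: (1.5,4.5) → rotate → (-3.37947,-3.32854) → ×s → (-2.43322,-2.39655) → (-2.43,-2.40)
v7: (1,4.5) → rotate → (-2.93396,-3.55554) → ×s → (-2.11245,-2.55999) → (-2.11,-2.56)
v8: (-1,2) → rotate → (-0.01697,-2.23600) → ×s → (-0.01222,-1.60992) → (-0.01,-1.61)

Cross-section at z=1.5: (0.48,-0.65) (0.48,0.16) (-1.75,2.91) (-3.04,1.96) (-3.70,-0.13) (-2.43,-2.40) (-2.11,-2.56) (-0.01,-1.61)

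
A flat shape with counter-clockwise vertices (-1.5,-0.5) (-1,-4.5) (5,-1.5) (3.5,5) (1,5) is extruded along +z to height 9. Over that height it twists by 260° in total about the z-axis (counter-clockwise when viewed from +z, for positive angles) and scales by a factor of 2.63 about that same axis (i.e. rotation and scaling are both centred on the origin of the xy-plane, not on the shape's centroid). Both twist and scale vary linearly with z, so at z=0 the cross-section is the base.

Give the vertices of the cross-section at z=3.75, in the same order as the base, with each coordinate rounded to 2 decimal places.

t = z/height = 3.75/9 = 0.416667
s = 1 + (scale-1)·z/height = 1 + (2.63-1)·3.75/9 = 1.679167
θ = twist·z/height = 260°·3.75/9 = 108.3333° = 1.890773 rad
cos θ = -0.314545, sin θ = 0.949243 (intermediates below are computed at full precision and shown rounded to 5 d.p.)
v1: (-1.5,-0.5) → rotate → (0.94644,-1.26659) → ×s → (1.58923,-2.12682) → (1.59,-2.13)
v2: (-1,-4.5) → rotate → (4.58614,0.46621) → ×s → (7.70089,0.78284) → (7.70,0.78)
v3: (5,-1.5) → rotate → (-0.14886,5.21803) → ×s → (-0.24996,8.76194) → (-0.25,8.76)
v4: (3.5,5) → rotate → (-5.84712,1.74963) → ×s → (-9.81829,2.93791) → (-9.82,2.94)
v5: (1,5) → rotate → (-5.06076,-0.62348) → ×s → (-8.49786,-1.04693) → (-8.50,-1.05)

Cross-section at z=3.75: (1.59,-2.13) (7.70,0.78) (-0.25,8.76) (-9.82,2.94) (-8.50,-1.05)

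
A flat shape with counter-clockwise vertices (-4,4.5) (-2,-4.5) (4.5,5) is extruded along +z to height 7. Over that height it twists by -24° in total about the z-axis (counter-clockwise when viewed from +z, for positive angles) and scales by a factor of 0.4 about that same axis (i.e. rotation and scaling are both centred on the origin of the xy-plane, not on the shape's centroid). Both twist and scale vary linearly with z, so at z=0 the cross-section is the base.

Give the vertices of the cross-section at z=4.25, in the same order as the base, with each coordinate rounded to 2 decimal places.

t = z/height = 4.25/7 = 0.607143
s = 1 + (scale-1)·z/height = 1 + (0.4-1)·4.25/7 = 0.635714
θ = twist·z/height = -24°·4.25/7 = -14.5714° = -0.254319 rad
cos θ = 0.967835, sin θ = -0.251587 (intermediates below are computed at full precision and shown rounded to 5 d.p.)
v1: (-4,4.5) → rotate → (-2.73920,5.36160) → ×s → (-1.74135,3.40845) → (-1.74,3.41)
v2: (-2,-4.5) → rotate → (-3.06781,-3.85208) → ×s → (-1.95025,-2.44882) → (-1.95,-2.45)
v3: (4.5,5) → rotate → (5.61319,3.70703) → ×s → (3.56839,2.35661) → (3.57,2.36)

Cross-section at z=4.25: (-1.74,3.41) (-1.95,-2.45) (3.57,2.36)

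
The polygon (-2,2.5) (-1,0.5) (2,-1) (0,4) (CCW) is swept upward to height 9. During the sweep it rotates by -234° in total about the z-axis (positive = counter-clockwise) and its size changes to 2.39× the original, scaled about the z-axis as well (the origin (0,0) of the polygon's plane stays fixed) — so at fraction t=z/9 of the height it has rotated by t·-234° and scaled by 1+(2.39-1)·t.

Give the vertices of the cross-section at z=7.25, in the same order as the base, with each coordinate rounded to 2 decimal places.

Cross-section at z=7.25: (3.41,-5.87) (1.94,-1.36) (-3.88,2.72) (-1.25,-8.39)

t = z/height = 7.25/9 = 0.805556
s = 1 + (scale-1)·z/height = 1 + (2.39-1)·7.25/9 = 2.119722
θ = twist·z/height = -234°·7.25/9 = -188.5000° = -3.289946 rad
cos θ = -0.989016, sin θ = 0.147809 (intermediates below are computed at full precision and shown rounded to 5 d.p.)
v1: (-2,2.5) → rotate → (1.60851,-2.76816) → ×s → (3.40959,-5.86773) → (3.41,-5.87)
v2: (-1,0.5) → rotate → (0.91511,-0.64232) → ×s → (1.93978,-1.36153) → (1.94,-1.36)
v3: (2,-1) → rotate → (-1.83022,1.28463) → ×s → (-3.87956,2.72307) → (-3.88,2.72)
v4: (0,4) → rotate → (-0.59124,-3.95606) → ×s → (-1.25326,-8.38576) → (-1.25,-8.39)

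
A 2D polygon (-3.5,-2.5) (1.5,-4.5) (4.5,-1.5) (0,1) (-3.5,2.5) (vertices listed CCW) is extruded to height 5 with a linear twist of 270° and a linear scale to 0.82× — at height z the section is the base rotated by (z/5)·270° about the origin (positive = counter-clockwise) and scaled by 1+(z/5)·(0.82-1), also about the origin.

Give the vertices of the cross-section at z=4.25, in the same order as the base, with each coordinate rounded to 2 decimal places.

t = z/height = 4.25/5 = 0.85
s = 1 + (scale-1)·z/height = 1 + (0.82-1)·4.25/5 = 0.847000
θ = twist·z/height = 270°·4.25/5 = 229.5000° = 4.005531 rad
cos θ = -0.649448, sin θ = -0.760406 (intermediates below are computed at full precision and shown rounded to 5 d.p.)
v1: (-3.5,-2.5) → rotate → (0.37205,4.28504) → ×s → (0.31513,3.62943) → (0.32,3.63)
v2: (1.5,-4.5) → rotate → (-4.39600,1.78191) → ×s → (-3.72341,1.50928) → (-3.72,1.51)
v3: (4.5,-1.5) → rotate → (-4.06313,-2.44765) → ×s → (-3.44147,-2.07316) → (-3.44,-2.07)
v4: (0,1) → rotate → (0.76041,-0.64945) → ×s → (0.64406,-0.55008) → (0.64,-0.55)
v5: (-3.5,2.5) → rotate → (4.17408,1.03780) → ×s → (3.53545,0.87902) → (3.54,0.88)

Cross-section at z=4.25: (0.32,3.63) (-3.72,1.51) (-3.44,-2.07) (0.64,-0.55) (3.54,0.88)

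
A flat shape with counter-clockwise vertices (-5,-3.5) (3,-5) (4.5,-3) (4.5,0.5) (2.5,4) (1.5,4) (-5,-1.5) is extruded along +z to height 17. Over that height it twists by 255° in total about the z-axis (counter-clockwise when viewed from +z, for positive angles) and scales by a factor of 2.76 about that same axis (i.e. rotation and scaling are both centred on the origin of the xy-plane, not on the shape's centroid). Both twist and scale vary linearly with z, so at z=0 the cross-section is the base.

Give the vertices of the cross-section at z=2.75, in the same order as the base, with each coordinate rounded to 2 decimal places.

Cross-section at z=2.75: (-1.86,-7.62) (7.13,-2.29) (6.89,0.91) (3.92,4.29) (-0.97,5.98) (-1.94,5.13) (-3.56,-5.68)

t = z/height = 2.75/17 = 0.161765
s = 1 + (scale-1)·z/height = 1 + (2.76-1)·2.75/17 = 1.284706
θ = twist·z/height = 255°·2.75/17 = 41.2500° = 0.719948 rad
cos θ = 0.751840, sin θ = 0.659346 (intermediates below are computed at full precision and shown rounded to 5 d.p.)
v1: (-5,-3.5) → rotate → (-1.45149,-5.92817) → ×s → (-1.86474,-7.61595) → (-1.86,-7.62)
v2: (3,-5) → rotate → (5.55225,-1.78116) → ×s → (7.13301,-2.28827) → (7.13,-2.29)
v3: (4.5,-3) → rotate → (5.36132,0.71154) → ×s → (6.88771,0.91412) → (6.89,0.91)
v4: (4.5,0.5) → rotate → (3.05361,3.34298) → ×s → (3.92299,4.29474) → (3.92,4.29)
v5: (2.5,4) → rotate → (-0.75778,4.65572) → ×s → (-0.97353,5.98124) → (-0.97,5.98)
v6: (1.5,4) → rotate → (-1.50962,3.99638) → ×s → (-1.93942,5.13417) → (-1.94,5.13)
v7: (-5,-1.5) → rotate → (-2.77018,-4.42449) → ×s → (-3.55887,-5.68417) → (-3.56,-5.68)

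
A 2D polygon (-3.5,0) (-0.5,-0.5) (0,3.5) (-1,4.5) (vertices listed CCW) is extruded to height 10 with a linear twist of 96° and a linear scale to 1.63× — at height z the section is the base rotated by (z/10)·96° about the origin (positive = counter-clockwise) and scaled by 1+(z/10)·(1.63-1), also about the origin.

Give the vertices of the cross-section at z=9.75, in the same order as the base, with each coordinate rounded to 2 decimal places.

t = z/height = 9.75/10 = 0.975
s = 1 + (scale-1)·z/height = 1 + (1.63-1)·9.75/10 = 1.614250
θ = twist·z/height = 96°·9.75/10 = 93.6000° = 1.633628 rad
cos θ = -0.062791, sin θ = 0.998027 (intermediates below are computed at full precision and shown rounded to 5 d.p.)
v1: (-3.5,0) → rotate → (0.21977,-3.49309) → ×s → (0.35476,-5.63873) → (0.35,-5.64)
v2: (-0.5,-0.5) → rotate → (0.53041,-0.46762) → ×s → (0.85621,-0.75485) → (0.86,-0.75)
v3: (0,3.5) → rotate → (-3.49309,-0.21977) → ×s → (-5.63873,-0.35476) → (-5.64,-0.35)
v4: (-1,4.5) → rotate → (-4.42833,-1.28058) → ×s → (-7.14843,-2.06718) → (-7.15,-2.07)

Cross-section at z=9.75: (0.35,-5.64) (0.86,-0.75) (-5.64,-0.35) (-7.15,-2.07)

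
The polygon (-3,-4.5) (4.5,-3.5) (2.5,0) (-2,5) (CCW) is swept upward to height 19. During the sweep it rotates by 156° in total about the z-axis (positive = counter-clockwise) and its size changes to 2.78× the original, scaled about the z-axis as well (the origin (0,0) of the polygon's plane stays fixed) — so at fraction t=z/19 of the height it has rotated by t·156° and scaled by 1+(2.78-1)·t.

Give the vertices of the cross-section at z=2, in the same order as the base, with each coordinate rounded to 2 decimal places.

t = z/height = 2/19 = 0.105263
s = 1 + (scale-1)·z/height = 1 + (2.78-1)·2/19 = 1.187368
θ = twist·z/height = 156°·2/19 = 16.4211° = 0.286601 rad
cos θ = 0.959210, sin θ = 0.282694 (intermediates below are computed at full precision and shown rounded to 5 d.p.)
v1: (-3,-4.5) → rotate → (-1.60551,-5.16453) → ×s → (-1.90633,-6.13220) → (-1.91,-6.13)
v2: (4.5,-3.5) → rotate → (5.30587,-2.08511) → ×s → (6.30003,-2.47580) → (6.30,-2.48)
v3: (2.5,0) → rotate → (2.39803,0.70673) → ×s → (2.84734,0.83915) → (2.85,0.84)
v4: (-2,5) → rotate → (-3.33189,4.23066) → ×s → (-3.95618,5.02336) → (-3.96,5.02)

Cross-section at z=2: (-1.91,-6.13) (6.30,-2.48) (2.85,0.84) (-3.96,5.02)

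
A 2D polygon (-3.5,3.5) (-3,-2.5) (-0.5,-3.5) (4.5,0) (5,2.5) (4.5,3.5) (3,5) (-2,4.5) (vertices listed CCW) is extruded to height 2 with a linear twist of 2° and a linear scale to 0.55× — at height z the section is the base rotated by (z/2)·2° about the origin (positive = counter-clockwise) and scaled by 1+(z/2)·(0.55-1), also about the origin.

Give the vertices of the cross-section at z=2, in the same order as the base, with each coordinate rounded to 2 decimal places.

t = z/height = 2/2 = 1
s = 1 + (scale-1)·z/height = 1 + (0.55-1)·2/2 = 0.550000
θ = twist·z/height = 2°·2/2 = 2.0000° = 0.034907 rad
cos θ = 0.999391, sin θ = 0.034899 (intermediates below are computed at full precision and shown rounded to 5 d.p.)
v1: (-3.5,3.5) → rotate → (-3.62002,3.37572) → ×s → (-1.99101,1.85665) → (-1.99,1.86)
v2: (-3,-2.5) → rotate → (-2.91092,-2.60318) → ×s → (-1.60101,-1.43175) → (-1.60,-1.43)
v3: (-0.5,-3.5) → rotate → (-0.37755,-3.51532) → ×s → (-0.20765,-1.93342) → (-0.21,-1.93)
v4: (4.5,0) → rotate → (4.49726,0.15705) → ×s → (2.47349,0.08638) → (2.47,0.09)
v5: (5,2.5) → rotate → (4.90971,2.67297) → ×s → (2.70034,1.47014) → (2.70,1.47)
v6: (4.5,3.5) → rotate → (4.37511,3.65492) → ×s → (2.40631,2.01020) → (2.41,2.01)
v7: (3,5) → rotate → (2.82367,5.10165) → ×s → (1.55302,2.80591) → (1.55,2.81)
v8: (-2,4.5) → rotate → (-2.15583,4.42746) → ×s → (-1.18571,2.43510) → (-1.19,2.44)

Cross-section at z=2: (-1.99,1.86) (-1.60,-1.43) (-0.21,-1.93) (2.47,0.09) (2.70,1.47) (2.41,2.01) (1.55,2.81) (-1.19,2.44)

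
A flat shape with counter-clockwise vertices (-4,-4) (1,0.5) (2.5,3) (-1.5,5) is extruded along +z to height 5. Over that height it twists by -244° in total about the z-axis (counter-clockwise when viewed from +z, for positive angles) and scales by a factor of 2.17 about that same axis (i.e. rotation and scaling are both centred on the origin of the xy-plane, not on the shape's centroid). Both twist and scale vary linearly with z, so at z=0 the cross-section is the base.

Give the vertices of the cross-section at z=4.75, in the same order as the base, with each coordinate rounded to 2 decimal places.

Cross-section at z=4.75: (11.86,-1.41) (-2.14,1.01) (-8.24,0.23) (-6.34,-9.02)

t = z/height = 4.75/5 = 0.95
s = 1 + (scale-1)·z/height = 1 + (2.17-1)·4.75/5 = 2.111500
θ = twist·z/height = -244°·4.75/5 = -231.8000° = -4.045673 rad
cos θ = -0.618408, sin θ = 0.785857 (intermediates below are computed at full precision and shown rounded to 5 d.p.)
v1: (-4,-4) → rotate → (5.61706,-0.66979) → ×s → (11.86042,-1.41427) → (11.86,-1.41)
v2: (1,0.5) → rotate → (-1.01134,0.47665) → ×s → (-2.13544,1.00645) → (-2.14,1.01)
v3: (2.5,3) → rotate → (-3.90359,0.10942) → ×s → (-8.24243,0.23103) → (-8.24,0.23)
v4: (-1.5,5) → rotate → (-3.00167,-4.27083) → ×s → (-6.33803,-9.01785) → (-6.34,-9.02)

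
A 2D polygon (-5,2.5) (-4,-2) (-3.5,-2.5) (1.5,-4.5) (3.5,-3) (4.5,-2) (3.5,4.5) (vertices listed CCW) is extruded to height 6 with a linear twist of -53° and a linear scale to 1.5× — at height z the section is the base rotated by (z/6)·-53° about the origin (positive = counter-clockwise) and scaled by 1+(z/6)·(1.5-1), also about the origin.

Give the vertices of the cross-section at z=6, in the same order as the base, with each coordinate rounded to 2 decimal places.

t = z/height = 6/6 = 1
s = 1 + (scale-1)·z/height = 1 + (1.5-1)·6/6 = 1.500000
θ = twist·z/height = -53°·6/6 = -53.0000° = -0.925025 rad
cos θ = 0.601815, sin θ = -0.798636 (intermediates below are computed at full precision and shown rounded to 5 d.p.)
v1: (-5,2.5) → rotate → (-1.01249,5.49772) → ×s → (-1.51873,8.24657) → (-1.52,8.25)
v2: (-4,-2) → rotate → (-4.00453,1.99091) → ×s → (-6.00680,2.98637) → (-6.01,2.99)
v3: (-3.5,-2.5) → rotate → (-4.10294,1.29069) → ×s → (-6.15441,1.93603) → (-6.15,1.94)
v4: (1.5,-4.5) → rotate → (-2.69114,-3.90612) → ×s → (-4.03671,-5.85918) → (-4.04,-5.86)
v5: (3.5,-3) → rotate → (-0.28955,-4.60067) → ×s → (-0.43433,-6.90100) → (-0.43,-6.90)
v6: (4.5,-2) → rotate → (1.11090,-4.79749) → ×s → (1.66634,-7.19623) → (1.67,-7.20)
v7: (3.5,4.5) → rotate → (5.70021,-0.08706) → ×s → (8.55032,-0.13059) → (8.55,-0.13)

Cross-section at z=6: (-1.52,8.25) (-6.01,2.99) (-6.15,1.94) (-4.04,-5.86) (-0.43,-6.90) (1.67,-7.20) (8.55,-0.13)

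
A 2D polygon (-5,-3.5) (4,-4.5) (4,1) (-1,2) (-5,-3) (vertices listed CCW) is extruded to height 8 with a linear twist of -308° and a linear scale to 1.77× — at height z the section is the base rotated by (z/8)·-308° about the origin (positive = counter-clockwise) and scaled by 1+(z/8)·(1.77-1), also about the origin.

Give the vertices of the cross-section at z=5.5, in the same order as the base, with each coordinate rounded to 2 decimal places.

Cross-section at z=5.5: (9.32,0.53) (-1.58,9.07) (-6.01,1.92) (-0.31,-3.41) (8.92,-0.12)

t = z/height = 5.5/8 = 0.6875
s = 1 + (scale-1)·z/height = 1 + (1.77-1)·5.5/8 = 1.529375
θ = twist·z/height = -308°·5.5/8 = -211.7500° = -3.695735 rad
cos θ = -0.850352, sin θ = 0.526214 (intermediates below are computed at full precision and shown rounded to 5 d.p.)
v1: (-5,-3.5) → rotate → (6.09351,0.34516) → ×s → (9.31926,0.52788) → (9.32,0.53)
v2: (4,-4.5) → rotate → (-1.03345,5.93144) → ×s → (-1.58053,9.07140) → (-1.58,9.07)
v3: (4,1) → rotate → (-3.92762,1.25450) → ×s → (-6.00681,1.91861) → (-6.01,1.92)
v4: (-1,2) → rotate → (-0.20208,-2.22692) → ×s → (-0.30905,-3.40579) → (-0.31,-3.41)
v5: (-5,-3) → rotate → (5.83040,-0.08001) → ×s → (8.91687,-0.12237) → (8.92,-0.12)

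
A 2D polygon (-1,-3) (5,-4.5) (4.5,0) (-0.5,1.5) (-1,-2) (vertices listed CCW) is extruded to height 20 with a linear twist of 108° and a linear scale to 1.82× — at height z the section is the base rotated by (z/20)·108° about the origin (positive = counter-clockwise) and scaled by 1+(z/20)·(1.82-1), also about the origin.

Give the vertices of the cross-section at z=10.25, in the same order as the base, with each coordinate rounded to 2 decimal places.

t = z/height = 10.25/20 = 0.5125
s = 1 + (scale-1)·z/height = 1 + (1.82-1)·10.25/20 = 1.420250
θ = twist·z/height = 108°·10.25/20 = 55.3500° = 0.966040 rad
cos θ = 0.568562, sin θ = 0.822641 (intermediates below are computed at full precision and shown rounded to 5 d.p.)
v1: (-1,-3) → rotate → (1.89936,-2.52833) → ×s → (2.69757,-3.59086) → (2.70,-3.59)
v2: (5,-4.5) → rotate → (6.54469,1.55467) → ×s → (9.29510,2.20803) → (9.30,2.21)
v3: (4.5,0) → rotate → (2.55853,3.70188) → ×s → (3.63375,5.25760) → (3.63,5.26)
v4: (-0.5,1.5) → rotate → (-1.51824,0.44152) → ×s → (-2.15628,0.62707) → (-2.16,0.63)
v5: (-1,-2) → rotate → (1.07672,-1.95976) → ×s → (1.52921,-2.78336) → (1.53,-2.78)

Cross-section at z=10.25: (2.70,-3.59) (9.30,2.21) (3.63,5.26) (-2.16,0.63) (1.53,-2.78)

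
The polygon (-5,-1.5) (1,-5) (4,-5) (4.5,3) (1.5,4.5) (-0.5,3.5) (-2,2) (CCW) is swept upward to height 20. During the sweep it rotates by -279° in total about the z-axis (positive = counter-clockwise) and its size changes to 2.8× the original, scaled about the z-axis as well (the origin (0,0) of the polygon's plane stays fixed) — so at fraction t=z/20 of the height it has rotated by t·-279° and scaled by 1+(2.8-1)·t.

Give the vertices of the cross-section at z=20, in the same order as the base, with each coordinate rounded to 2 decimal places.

Cross-section at z=20: (1.96,-14.48) (14.27,0.58) (15.58,8.87) (-6.33,13.76) (-11.79,6.12) (-9.90,0.15) (-6.41,-4.66)

t = z/height = 20/20 = 1
s = 1 + (scale-1)·z/height = 1 + (2.8-1)·20/20 = 2.800000
θ = twist·z/height = -279°·20/20 = -279.0000° = -4.869469 rad
cos θ = 0.156434, sin θ = 0.987688 (intermediates below are computed at full precision and shown rounded to 5 d.p.)
v1: (-5,-1.5) → rotate → (0.69936,-5.17309) → ×s → (1.95821,-14.48466) → (1.96,-14.48)
v2: (1,-5) → rotate → (5.09488,0.20552) → ×s → (14.26565,0.57544) → (14.27,0.58)
v3: (4,-5) → rotate → (5.56418,3.16858) → ×s → (15.57970,8.87203) → (15.58,8.87)
v4: (4.5,3) → rotate → (-2.25911,4.91390) → ×s → (-6.32551,13.75892) → (-6.33,13.76)
v5: (1.5,4.5) → rotate → (-4.20995,2.18549) → ×s → (-11.78785,6.11937) → (-11.79,6.12)
v6: (-0.5,3.5) → rotate → (-3.53513,0.05368) → ×s → (-9.89835,0.15029) → (-9.90,0.15)
v7: (-2,2) → rotate → (-2.28825,-1.66251) → ×s → (-6.40709,-4.65502) → (-6.41,-4.66)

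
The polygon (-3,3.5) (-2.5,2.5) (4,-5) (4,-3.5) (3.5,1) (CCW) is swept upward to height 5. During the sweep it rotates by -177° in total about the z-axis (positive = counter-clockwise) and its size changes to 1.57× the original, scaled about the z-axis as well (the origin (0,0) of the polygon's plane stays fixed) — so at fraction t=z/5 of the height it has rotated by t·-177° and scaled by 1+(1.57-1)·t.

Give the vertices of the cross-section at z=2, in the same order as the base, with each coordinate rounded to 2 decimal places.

Cross-section at z=2: (2.85,4.89) (1.89,3.91) (-4.18,-6.66) (-2.44,-6.05) (2.57,-3.66)

t = z/height = 2/5 = 0.4
s = 1 + (scale-1)·z/height = 1 + (1.57-1)·2/5 = 1.228000
θ = twist·z/height = -177°·2/5 = -70.8000° = -1.235693 rad
cos θ = 0.328867, sin θ = -0.944376 (intermediates below are computed at full precision and shown rounded to 5 d.p.)
v1: (-3,3.5) → rotate → (2.31872,3.98416) → ×s → (2.84738,4.89255) → (2.85,4.89)
v2: (-2.5,2.5) → rotate → (1.53877,3.18311) → ×s → (1.88961,3.90886) → (1.89,3.91)
v3: (4,-5) → rotate → (-3.40642,-5.42184) → ×s → (-4.18308,-6.65802) → (-4.18,-6.66)
v4: (4,-3.5) → rotate → (-1.98985,-4.92854) → ×s → (-2.44354,-6.05225) → (-2.44,-6.05)
v5: (3.5,1) → rotate → (2.09541,-2.97645) → ×s → (2.57316,-3.65508) → (2.57,-3.66)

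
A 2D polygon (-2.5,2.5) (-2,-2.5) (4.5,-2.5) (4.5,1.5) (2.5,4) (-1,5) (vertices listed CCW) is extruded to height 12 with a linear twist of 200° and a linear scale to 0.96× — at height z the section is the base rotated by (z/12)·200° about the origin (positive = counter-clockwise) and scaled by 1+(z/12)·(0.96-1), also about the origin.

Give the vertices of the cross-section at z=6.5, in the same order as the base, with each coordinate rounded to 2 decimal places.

Cross-section at z=6.5: (-1.55,-3.09) (2.94,-1.09) (0.94,4.95) (-2.78,3.72) (-4.48,1.09) (-4.34,-2.47)

t = z/height = 6.5/12 = 0.541667
s = 1 + (scale-1)·z/height = 1 + (0.96-1)·6.5/12 = 0.978333
θ = twist·z/height = 200°·6.5/12 = 108.3333° = 1.890773 rad
cos θ = -0.314545, sin θ = 0.949243 (intermediates below are computed at full precision and shown rounded to 5 d.p.)
v1: (-2.5,2.5) → rotate → (-1.58674,-3.15947) → ×s → (-1.55237,-3.09101) → (-1.55,-3.09)
v2: (-2,-2.5) → rotate → (3.00220,-1.11212) → ×s → (2.93715,-1.08803) → (2.94,-1.09)
v3: (4.5,-2.5) → rotate → (0.95766,5.05795) → ×s → (0.93691,4.94836) → (0.94,4.95)
v4: (4.5,1.5) → rotate → (-2.83932,3.79977) → ×s → (-2.77780,3.71745) → (-2.78,3.72)
v5: (2.5,4) → rotate → (-4.58333,1.11493) → ×s → (-4.48403,1.09077) → (-4.48,1.09)
v6: (-1,5) → rotate → (-4.43167,-2.52197) → ×s → (-4.33565,-2.46732) → (-4.34,-2.47)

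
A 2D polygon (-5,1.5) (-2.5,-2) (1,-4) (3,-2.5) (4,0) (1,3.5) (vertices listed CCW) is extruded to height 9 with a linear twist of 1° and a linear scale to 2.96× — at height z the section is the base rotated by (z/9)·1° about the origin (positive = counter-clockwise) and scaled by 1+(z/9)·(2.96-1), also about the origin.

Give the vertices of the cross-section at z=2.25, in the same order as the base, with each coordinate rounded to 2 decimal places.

Cross-section at z=2.25: (-7.46,2.20) (-3.71,-3.00) (1.52,-5.95) (4.49,-3.71) (5.96,0.03) (1.47,5.22)

t = z/height = 2.25/9 = 0.25
s = 1 + (scale-1)·z/height = 1 + (2.96-1)·2.25/9 = 1.490000
θ = twist·z/height = 1°·2.25/9 = 0.2500° = 0.004363 rad
cos θ = 0.999990, sin θ = 0.004363 (intermediates below are computed at full precision and shown rounded to 5 d.p.)
v1: (-5,1.5) → rotate → (-5.00650,1.47817) → ×s → (-7.45968,2.20247) → (-7.46,2.20)
v2: (-2.5,-2) → rotate → (-2.49125,-2.01089) → ×s → (-3.71196,-2.99622) → (-3.71,-3.00)
v3: (1,-4) → rotate → (1.01744,-3.99560) → ×s → (1.51599,-5.95344) → (1.52,-5.95)
v4: (3,-2.5) → rotate → (3.01088,-2.48689) → ×s → (4.48621,-3.70546) → (4.49,-3.71)
v5: (4,0) → rotate → (3.99996,0.01745) → ×s → (5.95994,0.02601) → (5.96,0.03)
v6: (1,3.5) → rotate → (0.98472,3.50433) → ×s → (1.46723,5.22145) → (1.47,5.22)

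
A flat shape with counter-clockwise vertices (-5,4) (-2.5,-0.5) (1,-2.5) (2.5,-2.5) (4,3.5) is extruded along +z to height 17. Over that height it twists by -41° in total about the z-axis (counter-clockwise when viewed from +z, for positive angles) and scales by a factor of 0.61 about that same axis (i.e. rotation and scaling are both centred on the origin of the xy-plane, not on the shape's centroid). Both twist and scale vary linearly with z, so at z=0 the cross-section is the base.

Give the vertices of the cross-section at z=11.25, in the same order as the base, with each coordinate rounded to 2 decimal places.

Cross-section at z=11.25: (-1.95,4.33) (-1.82,0.52) (-0.19,-1.99) (0.80,-2.50) (3.83,0.96)

t = z/height = 11.25/17 = 0.661765
s = 1 + (scale-1)·z/height = 1 + (0.61-1)·11.25/17 = 0.741912
θ = twist·z/height = -41°·11.25/17 = -27.1324° = -0.473549 rad
cos θ = 0.889955, sin θ = -0.456048 (intermediates below are computed at full precision and shown rounded to 5 d.p.)
v1: (-5,4) → rotate → (-2.62559,5.84006) → ×s → (-1.94795,4.33281) → (-1.95,4.33)
v2: (-2.5,-0.5) → rotate → (-2.45291,0.69514) → ×s → (-1.81984,0.51573) → (-1.82,0.52)
v3: (1,-2.5) → rotate → (-0.25016,-2.68094) → ×s → (-0.18560,-1.98902) → (-0.19,-1.99)
v4: (2.5,-2.5) → rotate → (1.08477,-3.36501) → ×s → (0.80480,-2.49654) → (0.80,-2.50)
v5: (4,3.5) → rotate → (5.15599,1.29065) → ×s → (3.82529,0.95755) → (3.83,0.96)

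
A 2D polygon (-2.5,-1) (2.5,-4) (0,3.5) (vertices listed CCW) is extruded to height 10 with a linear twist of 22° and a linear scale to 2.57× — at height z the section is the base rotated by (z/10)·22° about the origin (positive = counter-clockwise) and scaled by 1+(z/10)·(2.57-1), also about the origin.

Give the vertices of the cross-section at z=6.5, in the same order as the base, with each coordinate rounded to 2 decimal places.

Cross-section at z=6.5: (-4.40,-3.21) (6.89,-6.58) (-1.75,6.85)

t = z/height = 6.5/10 = 0.65
s = 1 + (scale-1)·z/height = 1 + (2.57-1)·6.5/10 = 2.020500
θ = twist·z/height = 22°·6.5/10 = 14.3000° = 0.249582 rad
cos θ = 0.969016, sin θ = 0.246999 (intermediates below are computed at full precision and shown rounded to 5 d.p.)
v1: (-2.5,-1) → rotate → (-2.17554,-1.58651) → ×s → (-4.39568,-3.20555) → (-4.40,-3.21)
v2: (2.5,-4) → rotate → (3.41054,-3.25857) → ×s → (6.89099,-6.58393) → (6.89,-6.58)
v3: (0,3.5) → rotate → (-0.86450,3.39156) → ×s → (-1.74672,6.85264) → (-1.75,6.85)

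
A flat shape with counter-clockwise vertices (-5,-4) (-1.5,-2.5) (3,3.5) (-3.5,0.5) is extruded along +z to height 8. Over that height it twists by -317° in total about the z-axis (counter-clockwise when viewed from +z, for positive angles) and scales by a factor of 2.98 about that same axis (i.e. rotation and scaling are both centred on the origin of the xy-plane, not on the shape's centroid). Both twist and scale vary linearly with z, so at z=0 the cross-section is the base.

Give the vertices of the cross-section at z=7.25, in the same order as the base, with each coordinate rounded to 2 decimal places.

t = z/height = 7.25/8 = 0.90625
s = 1 + (scale-1)·z/height = 1 + (2.98-1)·7.25/8 = 2.794375
θ = twist·z/height = -317°·7.25/8 = -287.2813° = -5.014004 rad
cos θ = 0.297062, sin θ = 0.954858 (intermediates below are computed at full precision and shown rounded to 5 d.p.)
v1: (-5,-4) → rotate → (2.33412,-5.96254) → ×s → (6.52241,-16.66157) → (6.52,-16.66)
v2: (-1.5,-2.5) → rotate → (1.94155,-2.17494) → ×s → (5.42542,-6.07761) → (5.43,-6.08)
v3: (3,3.5) → rotate → (-2.45082,3.90429) → ×s → (-6.84850,10.91006) → (-6.85,10.91)
v4: (-3.5,0.5) → rotate → (-1.51715,-3.19347) → ×s → (-4.23948,-8.92376) → (-4.24,-8.92)

Cross-section at z=7.25: (6.52,-16.66) (5.43,-6.08) (-6.85,10.91) (-4.24,-8.92)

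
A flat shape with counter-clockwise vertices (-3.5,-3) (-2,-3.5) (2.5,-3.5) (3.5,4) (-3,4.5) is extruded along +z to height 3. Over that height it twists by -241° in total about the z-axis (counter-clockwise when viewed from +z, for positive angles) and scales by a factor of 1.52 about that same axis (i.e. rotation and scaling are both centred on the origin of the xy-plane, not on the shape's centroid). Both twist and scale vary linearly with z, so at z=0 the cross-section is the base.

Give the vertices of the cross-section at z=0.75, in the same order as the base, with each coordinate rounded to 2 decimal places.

Cross-section at z=0.75: (-4.91,1.75) (-4.56,0.00) (-2.03,-4.42) (5.89,-1.19) (2.73,5.47)

t = z/height = 0.75/3 = 0.25
s = 1 + (scale-1)·z/height = 1 + (1.52-1)·0.75/3 = 1.130000
θ = twist·z/height = -241°·0.75/3 = -60.2500° = -1.051561 rad
cos θ = 0.496217, sin θ = -0.868199 (intermediates below are computed at full precision and shown rounded to 5 d.p.)
v1: (-3.5,-3) → rotate → (-4.34135,1.55005) → ×s → (-4.90573,1.75155) → (-4.91,1.75)
v2: (-2,-3.5) → rotate → (-4.03113,-0.00036) → ×s → (-4.55518,-0.00041) → (-4.56,0.00)
v3: (2.5,-3.5) → rotate → (-1.79815,-3.90725) → ×s → (-2.03191,-4.41520) → (-2.03,-4.42)
v4: (3.5,4) → rotate → (5.20955,-1.05383) → ×s → (5.88679,-1.19083) → (5.89,-1.19)
v5: (-3,4.5) → rotate → (2.41825,4.83757) → ×s → (2.73262,5.46645) → (2.73,5.47)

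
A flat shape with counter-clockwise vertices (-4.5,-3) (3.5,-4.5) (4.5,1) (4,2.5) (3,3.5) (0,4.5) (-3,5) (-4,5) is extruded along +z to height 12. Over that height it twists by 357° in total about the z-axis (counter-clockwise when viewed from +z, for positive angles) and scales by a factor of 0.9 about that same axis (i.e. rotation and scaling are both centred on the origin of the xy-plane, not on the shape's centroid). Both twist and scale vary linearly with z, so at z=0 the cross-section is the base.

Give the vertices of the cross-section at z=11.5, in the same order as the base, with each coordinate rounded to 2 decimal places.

Cross-section at z=11.5: (-4.70,-1.33) (1.76,-4.84) (4.15,-0.39) (4.14,1.04) (3.55,2.18) (1.25,3.87) (-1.19,5.14) (-2.05,5.41)

t = z/height = 11.5/12 = 0.958333
s = 1 + (scale-1)·z/height = 1 + (0.9-1)·11.5/12 = 0.904167
θ = twist·z/height = 357°·11.5/12 = 342.1250° = 5.971208 rad
cos θ = 0.951728, sin θ = -0.306941 (intermediates below are computed at full precision and shown rounded to 5 d.p.)
v1: (-4.5,-3) → rotate → (-5.20360,-1.47395) → ×s → (-4.70492,-1.33270) → (-4.70,-1.33)
v2: (3.5,-4.5) → rotate → (1.94981,-5.35707) → ×s → (1.76296,-4.84369) → (1.76,-4.84)
v3: (4.5,1) → rotate → (4.58972,-0.42951) → ×s → (4.14987,-0.38835) → (4.15,-0.39)
v4: (4,2.5) → rotate → (4.57427,1.15156) → ×s → (4.13590,1.04120) → (4.14,1.04)
v5: (3,3.5) → rotate → (3.92948,2.41023) → ×s → (3.55290,2.17925) → (3.55,2.18)
v6: (0,4.5) → rotate → (1.38124,4.28278) → ×s → (1.24887,3.87235) → (1.25,3.87)
v7: (-3,5) → rotate → (-1.32048,5.67947) → ×s → (-1.19393,5.13518) → (-1.19,5.14)
v8: (-4,5) → rotate → (-2.27221,5.98641) → ×s → (-2.05445,5.41271) → (-2.05,5.41)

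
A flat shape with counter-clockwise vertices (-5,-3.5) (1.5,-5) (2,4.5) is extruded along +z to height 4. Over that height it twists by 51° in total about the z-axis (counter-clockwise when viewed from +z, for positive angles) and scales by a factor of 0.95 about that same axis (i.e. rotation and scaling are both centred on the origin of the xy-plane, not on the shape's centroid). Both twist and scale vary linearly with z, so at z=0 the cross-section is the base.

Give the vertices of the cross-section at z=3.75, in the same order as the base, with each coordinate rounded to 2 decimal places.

Cross-section at z=3.75: (-0.73,-5.77) (4.49,-2.14) (-1.90,4.29)

t = z/height = 3.75/4 = 0.9375
s = 1 + (scale-1)·z/height = 1 + (0.95-1)·3.75/4 = 0.953125
θ = twist·z/height = 51°·3.75/4 = 47.8125° = 0.834486 rad
cos θ = 0.671559, sin θ = 0.740951 (intermediates below are computed at full precision and shown rounded to 5 d.p.)
v1: (-5,-3.5) → rotate → (-0.76447,-6.05521) → ×s → (-0.72863,-5.77137) → (-0.73,-5.77)
v2: (1.5,-5) → rotate → (4.71209,-2.24637) → ×s → (4.49121,-2.14107) → (4.49,-2.14)
v3: (2,4.5) → rotate → (-1.99116,4.50392) → ×s → (-1.89783,4.29280) → (-1.90,4.29)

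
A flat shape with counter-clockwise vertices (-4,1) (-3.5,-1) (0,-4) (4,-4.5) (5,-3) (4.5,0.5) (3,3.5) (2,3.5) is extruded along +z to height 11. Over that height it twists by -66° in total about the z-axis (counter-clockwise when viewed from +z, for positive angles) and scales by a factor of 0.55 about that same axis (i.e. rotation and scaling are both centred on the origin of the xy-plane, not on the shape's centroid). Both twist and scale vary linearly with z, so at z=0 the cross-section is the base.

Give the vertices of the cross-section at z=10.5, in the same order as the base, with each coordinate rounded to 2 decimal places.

t = z/height = 10.5/11 = 0.954545
s = 1 + (scale-1)·z/height = 1 + (0.55-1)·10.5/11 = 0.570455
θ = twist·z/height = -66°·10.5/11 = -63.0000° = -1.099557 rad
cos θ = 0.453990, sin θ = -0.891007 (intermediates below are computed at full precision and shown rounded to 5 d.p.)
v1: (-4,1) → rotate → (-0.92496,4.01802) → ×s → (-0.52765,2.29210) → (-0.53,2.29)
v2: (-3.5,-1) → rotate → (-2.47997,2.66453) → ×s → (-1.41471,1.51999) → (-1.41,1.52)
v3: (0,-4) → rotate → (-3.56403,-1.81596) → ×s → (-2.03311,-1.03592) → (-2.03,-1.04)
v4: (4,-4.5) → rotate → (-2.19357,-5.60698) → ×s → (-1.25133,-3.19853) → (-1.25,-3.20)
v5: (5,-3) → rotate → (-0.40307,-5.81700) → ×s → (-0.22993,-3.31834) → (-0.23,-3.32)
v6: (4.5,0.5) → rotate → (2.48846,-3.78253) → ×s → (1.41955,-2.15776) → (1.42,-2.16)
v7: (3,3.5) → rotate → (4.48049,-1.08405) → ×s → (2.55592,-0.61840) → (2.56,-0.62)
v8: (2,3.5) → rotate → (4.02650,-0.19305) → ×s → (2.29694,-0.11012) → (2.30,-0.11)

Cross-section at z=10.5: (-0.53,2.29) (-1.41,1.52) (-2.03,-1.04) (-1.25,-3.20) (-0.23,-3.32) (1.42,-2.16) (2.56,-0.62) (2.30,-0.11)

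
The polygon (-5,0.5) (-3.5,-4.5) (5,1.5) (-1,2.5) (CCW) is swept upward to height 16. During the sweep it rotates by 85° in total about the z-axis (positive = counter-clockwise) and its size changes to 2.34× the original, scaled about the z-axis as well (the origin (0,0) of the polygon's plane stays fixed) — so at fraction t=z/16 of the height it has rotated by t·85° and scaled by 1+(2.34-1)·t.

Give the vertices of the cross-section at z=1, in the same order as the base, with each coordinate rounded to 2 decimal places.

Cross-section at z=1: (-5.45,0.04) (-3.33,-5.21) (5.24,2.12) (-1.33,2.60)

t = z/height = 1/16 = 0.0625
s = 1 + (scale-1)·z/height = 1 + (2.34-1)·1/16 = 1.083750
θ = twist·z/height = 85°·1/16 = 5.3125° = 0.092721 rad
cos θ = 0.995705, sin θ = 0.092588 (intermediates below are computed at full precision and shown rounded to 5 d.p.)
v1: (-5,0.5) → rotate → (-5.02482,0.03491) → ×s → (-5.44564,0.03784) → (-5.45,0.04)
v2: (-3.5,-4.5) → rotate → (-3.06832,-4.80473) → ×s → (-3.32529,-5.20712) → (-3.33,-5.21)
v3: (5,1.5) → rotate → (4.83964,1.95650) → ×s → (5.24496,2.12035) → (5.24,2.12)
v4: (-1,2.5) → rotate → (-1.22717,2.39667) → ×s → (-1.32995,2.59739) → (-1.33,2.60)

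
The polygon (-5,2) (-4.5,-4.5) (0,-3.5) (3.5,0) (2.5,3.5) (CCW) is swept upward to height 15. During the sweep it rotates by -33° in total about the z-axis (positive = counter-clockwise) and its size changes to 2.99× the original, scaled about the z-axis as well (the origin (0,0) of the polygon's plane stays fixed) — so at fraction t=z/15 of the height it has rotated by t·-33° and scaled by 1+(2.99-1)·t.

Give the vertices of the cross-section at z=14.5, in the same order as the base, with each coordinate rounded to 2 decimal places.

t = z/height = 14.5/15 = 0.966667
s = 1 + (scale-1)·z/height = 1 + (2.99-1)·14.5/15 = 2.923667
θ = twist·z/height = -33°·14.5/15 = -31.9000° = -0.556760 rad
cos θ = 0.848972, sin θ = -0.528438 (intermediates below are computed at full precision and shown rounded to 5 d.p.)
v1: (-5,2) → rotate → (-3.18798,4.34014) → ×s → (-9.32060,12.68911) → (-9.32,12.69)
v2: (-4.5,-4.5) → rotate → (-6.19835,-1.44240) → ×s → (-18.12189,-4.21710) → (-18.12,-4.22)
v3: (0,-3.5) → rotate → (-1.84953,-2.97140) → ×s → (-5.40742,-8.68739) → (-5.41,-8.69)
v4: (3.5,0) → rotate → (2.97140,-1.84953) → ×s → (8.68739,-5.40742) → (8.69,-5.41)
v5: (2.5,3.5) → rotate → (3.97196,1.65031) → ×s → (11.61270,4.82494) → (11.61,4.82)

Cross-section at z=14.5: (-9.32,12.69) (-18.12,-4.22) (-5.41,-8.69) (8.69,-5.41) (11.61,4.82)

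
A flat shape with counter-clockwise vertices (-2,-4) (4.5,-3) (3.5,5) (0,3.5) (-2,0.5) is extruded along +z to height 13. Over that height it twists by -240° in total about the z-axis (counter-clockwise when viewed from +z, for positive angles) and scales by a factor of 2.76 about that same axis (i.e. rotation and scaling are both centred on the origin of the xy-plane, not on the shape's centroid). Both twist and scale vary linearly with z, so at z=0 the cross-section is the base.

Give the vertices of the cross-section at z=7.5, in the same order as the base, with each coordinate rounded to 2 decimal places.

t = z/height = 7.5/13 = 0.576923
s = 1 + (scale-1)·z/height = 1 + (2.76-1)·7.5/13 = 2.015385
θ = twist·z/height = -240°·7.5/13 = -138.4615° = -2.416610 rad
cos θ = -0.748511, sin θ = -0.663123 (intermediates below are computed at full precision and shown rounded to 5 d.p.)
v1: (-2,-4) → rotate → (-1.15547,4.32029) → ×s → (-2.32871,8.70704) → (-2.33,8.71)
v2: (4.5,-3) → rotate → (-5.35767,-0.73852) → ×s → (-10.79776,-1.48840) → (-10.80,-1.49)
v3: (3.5,5) → rotate → (0.69583,-6.06348) → ×s → (1.40236,-12.22025) → (1.40,-12.22)
v4: (0,3.5) → rotate → (2.32093,-2.61979) → ×s → (4.67757,-5.27988) → (4.68,-5.28)
v5: (-2,0.5) → rotate → (1.82858,0.95199) → ×s → (3.68530,1.91863) → (3.69,1.92)

Cross-section at z=7.5: (-2.33,8.71) (-10.80,-1.49) (1.40,-12.22) (4.68,-5.28) (3.69,1.92)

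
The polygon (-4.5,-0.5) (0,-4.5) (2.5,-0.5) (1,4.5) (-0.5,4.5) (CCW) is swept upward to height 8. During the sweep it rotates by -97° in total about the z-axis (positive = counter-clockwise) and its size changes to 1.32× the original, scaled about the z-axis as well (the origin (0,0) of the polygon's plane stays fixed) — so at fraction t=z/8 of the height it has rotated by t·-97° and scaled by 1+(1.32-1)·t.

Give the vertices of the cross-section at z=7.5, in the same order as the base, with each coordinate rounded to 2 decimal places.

t = z/height = 7.5/8 = 0.9375
s = 1 + (scale-1)·z/height = 1 + (1.32-1)·7.5/8 = 1.300000
θ = twist·z/height = -97°·7.5/8 = -90.9375° = -1.587159 rad
cos θ = -0.016362, sin θ = -0.999866 (intermediates below are computed at full precision and shown rounded to 5 d.p.)
v1: (-4.5,-0.5) → rotate → (-0.42631,4.50758) → ×s → (-0.55420,5.85985) → (-0.55,5.86)
v2: (0,-4.5) → rotate → (-4.49940,0.07363) → ×s → (-5.84922,0.09572) → (-5.85,0.10)
v3: (2.5,-0.5) → rotate → (-0.54084,-2.49148) → ×s → (-0.70309,-3.23893) → (-0.70,-3.24)
v4: (1,4.5) → rotate → (4.48304,-1.07349) → ×s → (5.82795,-1.39554) → (5.83,-1.40)
v5: (-0.5,4.5) → rotate → (4.50758,0.42631) → ×s → (5.85985,0.55420) → (5.86,0.55)

Cross-section at z=7.5: (-0.55,5.86) (-5.85,0.10) (-0.70,-3.24) (5.83,-1.40) (5.86,0.55)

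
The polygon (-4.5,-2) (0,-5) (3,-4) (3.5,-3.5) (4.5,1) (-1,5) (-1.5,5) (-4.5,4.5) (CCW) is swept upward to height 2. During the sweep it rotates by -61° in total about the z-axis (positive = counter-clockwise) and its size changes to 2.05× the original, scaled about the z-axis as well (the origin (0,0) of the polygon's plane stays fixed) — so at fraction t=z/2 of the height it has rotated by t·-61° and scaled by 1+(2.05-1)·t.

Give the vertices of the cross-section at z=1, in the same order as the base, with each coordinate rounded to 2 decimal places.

Cross-section at z=1: (-7.46,0.86) (-3.87,-6.57) (0.85,-7.58) (1.89,-7.31) (6.69,-2.17) (2.56,7.34) (1.90,7.73) (-2.43,9.40)

t = z/height = 1/2 = 0.5
s = 1 + (scale-1)·z/height = 1 + (2.05-1)·1/2 = 1.525000
θ = twist·z/height = -61°·1/2 = -30.5000° = -0.532325 rad
cos θ = 0.861629, sin θ = -0.507538 (intermediates below are computed at full precision and shown rounded to 5 d.p.)
v1: (-4.5,-2) → rotate → (-4.89241,0.56066) → ×s → (-7.46092,0.85501) → (-7.46,0.86)
v2: (0,-5) → rotate → (-2.53769,-4.30815) → ×s → (-3.86998,-6.56992) → (-3.87,-6.57)
v3: (3,-4) → rotate → (0.55473,-4.96913) → ×s → (0.84597,-7.57793) → (0.85,-7.58)
v4: (3.5,-3.5) → rotate → (1.23932,-4.79209) → ×s → (1.88996,-7.30793) → (1.89,-7.31)
v5: (4.5,1) → rotate → (4.38487,-1.42229) → ×s → (6.68693,-2.16900) → (6.69,-2.17)
v6: (-1,5) → rotate → (1.67606,4.81568) → ×s → (2.55600,7.34392) → (2.56,7.34)
v7: (-1.5,5) → rotate → (1.24525,5.06945) → ×s → (1.89900,7.73092) → (1.90,7.73)
v8: (-4.5,4.5) → rotate → (-1.59341,6.16125) → ×s → (-2.42995,9.39591) → (-2.43,9.40)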